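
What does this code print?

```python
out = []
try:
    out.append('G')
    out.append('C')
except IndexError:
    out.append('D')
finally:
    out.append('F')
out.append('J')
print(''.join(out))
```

Execution trace: 'G' (try body) → 'C' (try body, no exception) → 'F' (finally) → 'J' (after the try/except). Output: GCFJ

Answer: GCFJ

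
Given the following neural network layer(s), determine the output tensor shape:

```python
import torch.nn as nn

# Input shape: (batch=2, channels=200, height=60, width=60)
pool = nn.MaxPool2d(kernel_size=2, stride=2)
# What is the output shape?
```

Input: (2, 200, 60, 60) -> Output: (2, 200, 30, 30)

Answer: (2, 200, 30, 30)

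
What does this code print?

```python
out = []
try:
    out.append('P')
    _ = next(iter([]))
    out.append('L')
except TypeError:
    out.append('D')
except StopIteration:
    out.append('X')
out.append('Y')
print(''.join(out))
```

Execution trace: 'P' (try body) → 'X' (except StopIteration) → 'Y' (after the try/except). Output: PXY

Answer: PXY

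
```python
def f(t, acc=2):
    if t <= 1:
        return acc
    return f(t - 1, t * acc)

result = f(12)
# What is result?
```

Accumulator trace (n, acc): (12, 2) -> (11, 24) -> (10, 264) -> (9, 2640) -> (8, 23760) -> (7, 190080) -> (6, 1330560) -> (5, 7983360) -> (4, 39916800) -> (3, 159667200) -> (2, 479001600) -> (1, 958003200) -> return 958003200

Answer: 958003200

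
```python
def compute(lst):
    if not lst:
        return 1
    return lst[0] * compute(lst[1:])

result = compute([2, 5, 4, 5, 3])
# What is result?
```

Product over [2, 5, 4, 5, 3] = 2 * 5 * 4 * 5 * 3 = 600

Answer: 600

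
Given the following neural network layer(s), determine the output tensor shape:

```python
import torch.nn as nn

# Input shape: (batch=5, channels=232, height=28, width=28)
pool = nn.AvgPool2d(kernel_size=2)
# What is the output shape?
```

Input: (5, 232, 28, 28) -> Output: (5, 232, 14, 14)

Answer: (5, 232, 14, 14)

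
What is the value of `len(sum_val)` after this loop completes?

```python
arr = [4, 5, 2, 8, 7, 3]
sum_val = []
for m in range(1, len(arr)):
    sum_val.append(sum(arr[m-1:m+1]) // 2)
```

Number of 2-element averages
`sum_val` takes the values: [] → [4] → [4, 3] → [4, 3, 5] → [4, 3, 5, 7] → [4, 3, 5, 7, 5]
So `len(sum_val)` = 5

Answer: 5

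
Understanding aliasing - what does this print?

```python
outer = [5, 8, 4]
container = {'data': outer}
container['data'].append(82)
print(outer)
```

Key concept: dict holds reference to list.
Step by step:
`outer = [5, 8, 4]` → outer = [5, 8, 4]
`container = {'data': outer}` → container = {'data': [5, 8, 4]}
`container['data'].append(82)` → outer = [5, 8, 4, 82]; container = {'data': [5, 8, 4, 82]}
`print(outer)` → prints [5, 8, 4, 82]

Answer: [5, 8, 4, 82]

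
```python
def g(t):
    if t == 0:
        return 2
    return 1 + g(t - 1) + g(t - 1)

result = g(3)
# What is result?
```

g(t) = 1 + 2·g(t-1), g(0)=2. Closed form: (2+1)·2^3 - 1 = 23.

Answer: 23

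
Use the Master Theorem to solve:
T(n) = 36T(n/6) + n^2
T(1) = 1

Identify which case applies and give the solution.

a=36, b=6, f(n)=n^2. log_6(36) = 2. Since c=2 = 2, Case 2 applies: T(n) = Θ(n^log_b(a) · log n) = O(n^2 log n).

Answer: O(n^2 log n) - Case 2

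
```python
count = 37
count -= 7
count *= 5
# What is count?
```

Trace:
`count = 37` → count = 37
`count -= 7` → count = 30
`count *= 5` → count = 150
So count = 150

Answer: 150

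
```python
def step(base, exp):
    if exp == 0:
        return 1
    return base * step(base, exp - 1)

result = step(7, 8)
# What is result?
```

step(7, 8) = 7 * 7 * 7 * 7 * 7 * 7 * 7 * 7 = 5764801

Answer: 5764801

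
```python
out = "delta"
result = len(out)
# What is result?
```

Trace:
`out = "delta"` → out = 'delta'
`result = len(out)` → result = 5
So result = 5

Answer: 5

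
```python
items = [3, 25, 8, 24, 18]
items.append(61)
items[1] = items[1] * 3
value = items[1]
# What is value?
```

Trace:
`items = [3, 25, 8, 24, 18]` → items = [3, 25, 8, 24, 18]
`items.append(61)` → items = [3, 25, 8, 24, 18, 61]
`items[1] = items[1] * 3` → items = [3, 75, 8, 24, 18, 61]
`value = items[1]` → value = 75
So value = 75

Answer: 75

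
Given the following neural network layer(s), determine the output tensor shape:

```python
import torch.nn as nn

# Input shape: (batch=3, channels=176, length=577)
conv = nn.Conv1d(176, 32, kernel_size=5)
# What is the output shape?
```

Input: (3, 176, 577) -> Output: (3, 32, 573)

Answer: (3, 32, 573)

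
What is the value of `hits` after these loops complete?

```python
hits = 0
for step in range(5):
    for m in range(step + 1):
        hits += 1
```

Triangle: 1 + 2 + ... + 5
`hits` takes the values: 0 → 1 → 2 → 3 → 4 → 5 → 6 → 7 → 8 → 9 → 10 → 11 → 12 → 13 → 14 → 15

Answer: 15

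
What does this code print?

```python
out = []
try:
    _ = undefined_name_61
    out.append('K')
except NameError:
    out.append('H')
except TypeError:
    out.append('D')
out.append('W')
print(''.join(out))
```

Execution trace: 'H' (except NameError) → 'W' (after the try/except). Output: HW

Answer: HW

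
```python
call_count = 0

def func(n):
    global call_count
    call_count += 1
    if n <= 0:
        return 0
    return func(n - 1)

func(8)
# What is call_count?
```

Linear recursion stepping by 1: 9 calls from n=8 down to ≤0.

Answer: 9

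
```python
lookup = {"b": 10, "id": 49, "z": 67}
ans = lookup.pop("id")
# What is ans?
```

Trace:
`lookup = {"b": 10, "id": 49, "z": 67}` → lookup = {'b': 10, 'id': 49, 'z': 67}
`ans = lookup.pop("id")` → lookup = {'b': 10, 'z': 67}; ans = 49
So ans = 49

Answer: 49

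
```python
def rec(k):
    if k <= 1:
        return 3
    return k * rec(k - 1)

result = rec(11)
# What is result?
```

rec(11) = 11 * 10 * 9 * 8 * 7 * 6 * 5 * 4 * 3 * 2 * 3 = 119750400

Answer: 119750400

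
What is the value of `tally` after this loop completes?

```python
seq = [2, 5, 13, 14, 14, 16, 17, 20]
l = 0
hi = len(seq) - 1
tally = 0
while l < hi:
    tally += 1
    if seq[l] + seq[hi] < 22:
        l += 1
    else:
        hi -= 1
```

Steps to find pair summing to 22
`tally` takes the values: 0 → 1 → 2 → 3 → 4 → 5 → 6 → 7

Answer: 7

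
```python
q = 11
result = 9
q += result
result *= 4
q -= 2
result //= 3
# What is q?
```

Trace:
`q = 11` → q = 11
`result = 9` → result = 9
`q += result` → q = 20
`result *= 4` → result = 36
`q -= 2` → q = 18
`result //= 3` → result = 12
So q = 18

Answer: 18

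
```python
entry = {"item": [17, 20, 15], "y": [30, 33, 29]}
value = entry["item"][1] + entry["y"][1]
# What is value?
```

Trace:
`entry = {"item": [17, 20, 15], "y": [30, 33, 29]}` → entry = {'item': [17, 20, 15], 'y': [30, 33, 29]}
`value = entry["item"][1] + entry["y"][1]` → value = 53
So value = 53

Answer: 53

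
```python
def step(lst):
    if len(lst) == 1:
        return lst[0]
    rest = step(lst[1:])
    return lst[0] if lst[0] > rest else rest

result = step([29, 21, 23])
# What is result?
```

Recursive max over [29, 21, 23] = 29

Answer: 29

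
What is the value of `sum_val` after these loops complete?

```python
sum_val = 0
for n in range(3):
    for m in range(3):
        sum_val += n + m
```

Sum of all n+m for n,m in 3x3
`sum_val` takes the values: 0 → 1 → 3 → 4 → 6 → 9 → 11 → 14 → 18

Answer: 18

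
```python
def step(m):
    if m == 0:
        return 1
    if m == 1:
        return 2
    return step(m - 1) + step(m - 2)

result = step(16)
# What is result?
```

Build up from base cases: step(0)=1, step(1)=2, step(2)=3, step(3)=5, step(4)=8, step(5)=13, step(6)=21, ..., step(16)=2584

Answer: 2584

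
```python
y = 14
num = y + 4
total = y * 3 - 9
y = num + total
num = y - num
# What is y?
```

Trace:
`y = 14` → y = 14
`num = y + 4` → num = 18
`total = y * 3 - 9` → total = 33
`y = num + total` → y = 51
`num = y - num` → num = 33
So y = 51

Answer: 51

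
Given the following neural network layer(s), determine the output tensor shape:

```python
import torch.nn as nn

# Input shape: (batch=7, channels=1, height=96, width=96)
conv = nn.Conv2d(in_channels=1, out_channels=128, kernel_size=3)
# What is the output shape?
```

Input: (7, 1, 96, 96) -> Output: (7, 128, 94, 94)

Answer: (7, 128, 94, 94)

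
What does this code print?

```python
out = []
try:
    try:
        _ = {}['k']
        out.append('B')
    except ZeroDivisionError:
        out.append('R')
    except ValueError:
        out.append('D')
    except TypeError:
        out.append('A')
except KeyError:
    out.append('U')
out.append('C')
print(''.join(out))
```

Execution trace: 'U' (outer except KeyError) → 'C' (after the try/except). Output: UC

Answer: UC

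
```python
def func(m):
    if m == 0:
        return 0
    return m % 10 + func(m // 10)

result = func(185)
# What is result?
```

Sum of digits of 185: 5 + 8 + 1 = 14

Answer: 14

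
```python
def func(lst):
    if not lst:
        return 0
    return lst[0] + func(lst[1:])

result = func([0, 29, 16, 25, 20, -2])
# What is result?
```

0 + 29 + 16 + 25 + 20 + (-2) + 0 = 88

Answer: 88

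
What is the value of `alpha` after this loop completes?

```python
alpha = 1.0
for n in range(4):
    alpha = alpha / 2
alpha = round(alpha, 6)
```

Halving LR 4 times: 1 / 2^4
`alpha` takes the values: 1.0 → 0.5 → 0.25 → 0.125 → 0.0625

Answer: 0.0625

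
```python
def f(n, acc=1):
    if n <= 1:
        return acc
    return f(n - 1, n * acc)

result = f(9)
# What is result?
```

Accumulator trace (n, acc): (9, 1) -> (8, 9) -> (7, 72) -> (6, 504) -> (5, 3024) -> (4, 15120) -> (3, 60480) -> (2, 181440) -> (1, 362880) -> return 362880

Answer: 362880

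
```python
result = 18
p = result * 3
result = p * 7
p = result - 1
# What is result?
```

Trace:
`result = 18` → result = 18
`p = result * 3` → p = 54
`result = p * 7` → result = 378
`p = result - 1` → p = 377
So result = 378

Answer: 378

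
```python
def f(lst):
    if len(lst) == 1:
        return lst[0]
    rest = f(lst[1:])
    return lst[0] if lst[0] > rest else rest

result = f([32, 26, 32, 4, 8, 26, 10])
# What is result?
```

Recursive max over [32, 26, 32, 4, 8, 26, 10] = 32

Answer: 32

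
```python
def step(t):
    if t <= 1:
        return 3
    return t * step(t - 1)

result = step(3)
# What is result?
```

step(3) = 3 * 2 * 3 = 18

Answer: 18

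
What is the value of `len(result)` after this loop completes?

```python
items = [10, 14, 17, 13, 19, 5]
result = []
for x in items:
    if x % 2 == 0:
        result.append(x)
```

Count even numbers in [10, 14, 17, 13, 19, 5]
`result` takes the values: [] → [10] → [10, 14]
So `len(result)` = 2

Answer: 2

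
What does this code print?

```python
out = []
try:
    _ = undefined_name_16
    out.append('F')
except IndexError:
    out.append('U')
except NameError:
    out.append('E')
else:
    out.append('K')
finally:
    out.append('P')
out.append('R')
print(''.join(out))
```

Execution trace: 'E' (except NameError) → 'P' (finally) → 'R' (after the try/except). Output: EPR

Answer: EPR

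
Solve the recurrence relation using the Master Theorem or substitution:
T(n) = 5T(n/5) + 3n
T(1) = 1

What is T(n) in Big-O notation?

By Master Theorem: a=5, b=5, f(n)=3n. Since log_5(5) = 1 and f(n) = Θ(n^1), Case 2 applies. T(n) = O(n log n).

Answer: O(n log n)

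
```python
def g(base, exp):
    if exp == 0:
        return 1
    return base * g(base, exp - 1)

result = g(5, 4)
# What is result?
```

g(5, 4) = 5 * 5 * 5 * 5 = 625

Answer: 625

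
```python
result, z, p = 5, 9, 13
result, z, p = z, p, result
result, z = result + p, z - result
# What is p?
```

Trace:
`result, z, p = 5, 9, 13` → result = 5; z = 9; p = 13
`result, z, p = z, p, result` → result = 9; z = 13; p = 5
`result, z = result + p, z - result` → result = 14; z = 4
So p = 5

Answer: 5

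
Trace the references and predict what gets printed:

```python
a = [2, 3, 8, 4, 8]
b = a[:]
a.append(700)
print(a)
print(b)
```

Key concept: slice [:] creates copy.
Step by step:
`a = [2, 3, 8, 4, 8]` → a = [2, 3, 8, 4, 8]
`b = a[:]` → b = [2, 3, 8, 4, 8]
`a.append(700)` → a = [2, 3, 8, 4, 8, 700]
`print(a)` → prints [2, 3, 8, 4, 8, 700]
`print(b)` → prints [2, 3, 8, 4, 8]

Answer:
[2, 3, 8, 4, 8, 700]
[2, 3, 8, 4, 8]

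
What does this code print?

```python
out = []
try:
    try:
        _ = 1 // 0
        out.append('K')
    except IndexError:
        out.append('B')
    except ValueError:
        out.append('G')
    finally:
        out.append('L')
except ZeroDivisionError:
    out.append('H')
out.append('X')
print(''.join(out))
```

Execution trace: 'L' (finally) → 'H' (outer except ZeroDivisionError) → 'X' (after the try/except). Output: LHX

Answer: LHX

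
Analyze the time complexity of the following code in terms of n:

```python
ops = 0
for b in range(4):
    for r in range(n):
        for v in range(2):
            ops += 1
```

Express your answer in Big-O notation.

Each loop level contributes: 1 × n × 1. Multiplying the contributions gives O(n).

Answer: O(n)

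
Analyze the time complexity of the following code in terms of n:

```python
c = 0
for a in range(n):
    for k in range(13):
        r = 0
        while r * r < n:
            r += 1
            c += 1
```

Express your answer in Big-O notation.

Each loop level contributes: n × 1 × √n. Multiplying the contributions gives O(n√n).

Answer: O(n√n)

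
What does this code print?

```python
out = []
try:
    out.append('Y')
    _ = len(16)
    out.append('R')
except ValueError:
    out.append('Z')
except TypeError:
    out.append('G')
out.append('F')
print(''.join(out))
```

Execution trace: 'Y' (try body) → 'G' (except TypeError) → 'F' (after the try/except). Output: YGF

Answer: YGF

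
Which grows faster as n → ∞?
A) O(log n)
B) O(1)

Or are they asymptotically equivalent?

O(log n) vs O(1): Higher order terms dominate.

Answer: A) O(log n) grows faster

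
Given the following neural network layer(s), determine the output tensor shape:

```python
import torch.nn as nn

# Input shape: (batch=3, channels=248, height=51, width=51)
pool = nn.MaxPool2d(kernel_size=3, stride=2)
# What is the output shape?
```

Input: (3, 248, 51, 51) -> Output: (3, 248, 25, 25)

Answer: (3, 248, 25, 25)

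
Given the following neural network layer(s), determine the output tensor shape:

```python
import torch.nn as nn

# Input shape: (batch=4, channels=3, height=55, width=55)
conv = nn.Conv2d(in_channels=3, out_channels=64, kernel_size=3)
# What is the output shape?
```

Input: (4, 3, 55, 55) -> Output: (4, 64, 53, 53)

Answer: (4, 64, 53, 53)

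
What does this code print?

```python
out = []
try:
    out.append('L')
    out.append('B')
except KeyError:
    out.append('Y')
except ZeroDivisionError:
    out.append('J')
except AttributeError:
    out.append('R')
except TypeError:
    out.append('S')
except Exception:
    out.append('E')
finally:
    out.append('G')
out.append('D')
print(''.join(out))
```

Execution trace: 'L' (try body) → 'B' (try body, no exception) → 'G' (finally) → 'D' (after the try/except). Output: LBGD

Answer: LBGD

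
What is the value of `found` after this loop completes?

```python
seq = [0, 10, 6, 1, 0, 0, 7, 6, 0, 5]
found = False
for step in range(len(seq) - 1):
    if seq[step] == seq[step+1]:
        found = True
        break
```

Check consecutive duplicates in [0, 10, 6, 1, 0, 0, 7, 6, 0, 5]
`found` takes the values: False → True

Answer: True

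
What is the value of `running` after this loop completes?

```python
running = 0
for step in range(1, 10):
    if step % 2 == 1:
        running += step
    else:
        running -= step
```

Add odd, subtract even
`running` takes the values: 0 → 1 → -1 → 2 → -2 → 3 → -3 → 4 → -4 → 5

Answer: 5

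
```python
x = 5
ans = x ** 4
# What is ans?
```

Trace:
`x = 5` → x = 5
`ans = x ** 4` → ans = 625
So ans = 625

Answer: 625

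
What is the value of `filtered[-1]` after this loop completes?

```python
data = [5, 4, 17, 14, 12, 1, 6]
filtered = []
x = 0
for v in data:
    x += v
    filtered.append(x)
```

Cumulative sum ends at 59
`filtered` takes the values: [] → [5] → [5, 9] → [5, 9, 26] → [5, 9, 26, 40] → [5, 9, 26, 40, 52] → [5, 9, 26, 40, 52, 53] → [5, 9, 26, 40, 52, 53, 59]
So `filtered[-1]` = 59

Answer: 59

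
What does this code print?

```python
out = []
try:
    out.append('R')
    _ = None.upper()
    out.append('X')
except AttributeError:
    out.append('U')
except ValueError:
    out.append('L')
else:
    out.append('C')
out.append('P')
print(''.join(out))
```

Execution trace: 'R' (try body) → 'U' (except AttributeError) → 'P' (after the try/except). Output: RUP

Answer: RUP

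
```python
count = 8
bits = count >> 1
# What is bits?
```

Trace:
`count = 8` → count = 8
`bits = count >> 1` → bits = 4
So bits = 4

Answer: 4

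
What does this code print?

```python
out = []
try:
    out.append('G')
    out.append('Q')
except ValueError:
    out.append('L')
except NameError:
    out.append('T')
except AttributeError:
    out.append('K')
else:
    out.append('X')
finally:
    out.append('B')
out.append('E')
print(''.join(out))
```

Execution trace: 'G' (try body) → 'Q' (try body, no exception) → 'X' (else) → 'B' (finally) → 'E' (after the try/except). Output: GQXBE

Answer: GQXBE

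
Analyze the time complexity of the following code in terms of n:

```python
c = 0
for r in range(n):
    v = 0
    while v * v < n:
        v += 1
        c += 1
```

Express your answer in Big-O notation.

Each loop level contributes: n × √n. Multiplying the contributions gives O(n√n).

Answer: O(n√n)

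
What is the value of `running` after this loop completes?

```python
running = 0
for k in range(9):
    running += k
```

Sum of 0 to 8 = 36
`running` takes the values: 0 → 1 → 3 → 6 → 10 → 15 → 21 → 28 → 36

Answer: 36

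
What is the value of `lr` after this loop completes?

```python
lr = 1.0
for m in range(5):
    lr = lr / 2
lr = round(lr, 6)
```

Halving LR 5 times: 1 / 2^5
`lr` takes the values: 1.0 → 0.5 → 0.25 → 0.125 → 0.0625 → 0.03125

Answer: 0.03125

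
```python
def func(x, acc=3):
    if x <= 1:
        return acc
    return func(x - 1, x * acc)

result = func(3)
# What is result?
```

Accumulator trace (n, acc): (3, 3) -> (2, 9) -> (1, 18) -> return 18

Answer: 18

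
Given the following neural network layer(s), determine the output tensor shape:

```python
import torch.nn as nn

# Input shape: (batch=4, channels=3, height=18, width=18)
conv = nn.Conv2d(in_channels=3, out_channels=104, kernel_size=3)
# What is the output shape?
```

Input: (4, 3, 18, 18) -> Output: (4, 104, 16, 16)

Answer: (4, 104, 16, 16)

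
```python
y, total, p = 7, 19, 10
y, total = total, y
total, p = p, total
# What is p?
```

Trace:
`y, total, p = 7, 19, 10` → y = 7; total = 19; p = 10
`y, total = total, y` → y = 19; total = 7
`total, p = p, total` → total = 10; p = 7
So p = 7

Answer: 7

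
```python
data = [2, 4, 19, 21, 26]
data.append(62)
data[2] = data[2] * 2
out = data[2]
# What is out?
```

Trace:
`data = [2, 4, 19, 21, 26]` → data = [2, 4, 19, 21, 26]
`data.append(62)` → data = [2, 4, 19, 21, 26, 62]
`data[2] = data[2] * 2` → data = [2, 4, 38, 21, 26, 62]
`out = data[2]` → out = 38
So out = 38

Answer: 38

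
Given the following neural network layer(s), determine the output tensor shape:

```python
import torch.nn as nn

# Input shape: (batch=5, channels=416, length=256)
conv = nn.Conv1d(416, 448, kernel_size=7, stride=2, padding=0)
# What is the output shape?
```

Input: (5, 416, 256) -> Output: (5, 448, 125)

Answer: (5, 448, 125)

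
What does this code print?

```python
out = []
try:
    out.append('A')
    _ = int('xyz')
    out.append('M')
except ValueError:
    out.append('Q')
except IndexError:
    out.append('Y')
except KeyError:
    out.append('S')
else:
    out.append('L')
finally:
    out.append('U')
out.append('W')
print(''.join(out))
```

Execution trace: 'A' (try body) → 'Q' (except ValueError) → 'U' (finally) → 'W' (after the try/except). Output: AQUW

Answer: AQUW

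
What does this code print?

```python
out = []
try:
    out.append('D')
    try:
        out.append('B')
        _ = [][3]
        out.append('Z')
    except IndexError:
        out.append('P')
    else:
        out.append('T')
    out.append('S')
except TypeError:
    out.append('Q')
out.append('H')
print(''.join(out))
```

Execution trace: 'D' (try body) → 'B' (inner try body) → 'P' (inner except IndexError) → 'S' (try body, no exception) → 'H' (after the try/except). Output: DBPSH

Answer: DBPSH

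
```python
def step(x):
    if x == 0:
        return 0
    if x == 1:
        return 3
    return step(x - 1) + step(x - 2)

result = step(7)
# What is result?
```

Build up from base cases: step(0)=0, step(1)=3, step(2)=3, step(3)=6, step(4)=9, step(5)=15, step(6)=24, ..., step(7)=39

Answer: 39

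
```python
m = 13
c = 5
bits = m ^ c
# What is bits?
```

Trace:
`m = 13` → m = 13
`c = 5` → c = 5
`bits = m ^ c` → bits = 8
So bits = 8

Answer: 8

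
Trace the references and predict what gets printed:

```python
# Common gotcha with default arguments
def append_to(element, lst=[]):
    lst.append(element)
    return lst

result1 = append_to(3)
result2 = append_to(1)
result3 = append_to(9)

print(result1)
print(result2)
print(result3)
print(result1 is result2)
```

Key concept: mutable default argument gotcha.
Step by step:
`result1 = append_to(3)` → result1 = [3]
`result2 = append_to(1)` → result1 = [3, 1] (same object as result2); result2 = [3, 1] (same object as result1)
`result3 = append_to(9)` → result1 = [3, 1, 9] (same object as result2, result3); result2 = [3, 1, 9] (same object as result1, result3); result3 = [3, 1, 9] (same object as result1, result2)
`print(result1)` → prints [3, 1, 9]
`print(result2)` → prints [3, 1, 9]
`print(result3)` → prints [3, 1, 9]
`print(result1 is result2)` → prints True

Answer:
[3, 1, 9]
[3, 1, 9]
[3, 1, 9]
True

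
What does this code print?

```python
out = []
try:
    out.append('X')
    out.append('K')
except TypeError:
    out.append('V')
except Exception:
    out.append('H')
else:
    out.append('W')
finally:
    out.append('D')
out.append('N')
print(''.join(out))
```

Execution trace: 'X' (try body) → 'K' (try body, no exception) → 'W' (else) → 'D' (finally) → 'N' (after the try/except). Output: XKWDN

Answer: XKWDN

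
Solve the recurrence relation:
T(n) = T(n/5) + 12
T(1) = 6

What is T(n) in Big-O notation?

Each step divides n by 5 and adds 12. After log_5(n) steps we reach T(1)=6. So T(n) = 12·log_5(n) + 6 = O(log n).

Answer: O(log n)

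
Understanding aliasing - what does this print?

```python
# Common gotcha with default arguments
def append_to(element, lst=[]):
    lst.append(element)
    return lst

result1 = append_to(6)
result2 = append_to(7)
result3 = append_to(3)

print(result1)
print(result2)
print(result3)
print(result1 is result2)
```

Key concept: mutable default argument gotcha.
Step by step:
`result1 = append_to(6)` → result1 = [6]
`result2 = append_to(7)` → result1 = [6, 7] (same object as result2); result2 = [6, 7] (same object as result1)
`result3 = append_to(3)` → result1 = [6, 7, 3] (same object as result2, result3); result2 = [6, 7, 3] (same object as result1, result3); result3 = [6, 7, 3] (same object as result1, result2)
`print(result1)` → prints [6, 7, 3]
`print(result2)` → prints [6, 7, 3]
`print(result3)` → prints [6, 7, 3]
`print(result1 is result2)` → prints True

Answer:
[6, 7, 3]
[6, 7, 3]
[6, 7, 3]
True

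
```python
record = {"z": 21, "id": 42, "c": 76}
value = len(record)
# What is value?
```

Trace:
`record = {"z": 21, "id": 42, "c": 76}` → record = {'z': 21, 'id': 42, 'c': 76}
`value = len(record)` → value = 3
So value = 3

Answer: 3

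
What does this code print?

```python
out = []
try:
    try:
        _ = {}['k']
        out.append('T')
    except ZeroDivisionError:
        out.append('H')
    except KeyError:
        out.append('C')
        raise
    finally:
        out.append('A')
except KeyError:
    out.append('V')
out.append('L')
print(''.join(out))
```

Execution trace: 'C' (inner except KeyError) → 'A' (inner finally) → 'V' (outer except KeyError) → 'L' (after the try/except). Output: CAVL

Answer: CAVL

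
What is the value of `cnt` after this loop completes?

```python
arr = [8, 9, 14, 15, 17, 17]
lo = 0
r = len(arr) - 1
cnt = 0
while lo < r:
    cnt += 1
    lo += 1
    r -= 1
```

Iterations until pointers meet (list length 6)
`cnt` takes the values: 0 → 1 → 2 → 3

Answer: 3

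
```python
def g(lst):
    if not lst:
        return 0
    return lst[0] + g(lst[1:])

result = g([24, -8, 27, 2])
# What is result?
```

24 + (-8) + 27 + 2 + 0 = 45

Answer: 45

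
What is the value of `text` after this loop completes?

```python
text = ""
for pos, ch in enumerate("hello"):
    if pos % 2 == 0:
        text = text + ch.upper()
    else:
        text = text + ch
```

Uppercase even positions in 'hello'
`text` takes the values: "" → "H" → "He" → "HeL" → "HeLl" → "HeLlO"

Answer: "HeLlO"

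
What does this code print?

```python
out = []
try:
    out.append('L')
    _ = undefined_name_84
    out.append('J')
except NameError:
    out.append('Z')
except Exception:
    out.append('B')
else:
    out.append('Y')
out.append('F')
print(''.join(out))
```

Execution trace: 'L' (try body) → 'Z' (except NameError) → 'F' (after the try/except). Output: LZF

Answer: LZF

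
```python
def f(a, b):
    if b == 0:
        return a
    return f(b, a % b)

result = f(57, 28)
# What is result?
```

f(57, 28) -> f(28, 1) -> f(1, 0) -> 1

Answer: 1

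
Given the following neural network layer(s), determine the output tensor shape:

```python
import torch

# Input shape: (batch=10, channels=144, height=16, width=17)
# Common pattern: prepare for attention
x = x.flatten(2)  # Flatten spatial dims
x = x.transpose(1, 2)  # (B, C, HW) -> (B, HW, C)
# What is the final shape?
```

Input: (10, 144, 16, 17) -> after flatten(2): (10, 144, 272) -> Output: (10, 272, 144)

Answer: (10, 272, 144)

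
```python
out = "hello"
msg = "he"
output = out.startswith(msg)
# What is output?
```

Trace:
`out = "hello"` → out = 'hello'
`msg = "he"` → msg = 'he'
`output = out.startswith(msg)` → output = True
So output = True

Answer: True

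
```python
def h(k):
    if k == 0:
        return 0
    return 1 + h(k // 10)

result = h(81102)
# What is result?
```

Count of digits of 81102: 5

Answer: 5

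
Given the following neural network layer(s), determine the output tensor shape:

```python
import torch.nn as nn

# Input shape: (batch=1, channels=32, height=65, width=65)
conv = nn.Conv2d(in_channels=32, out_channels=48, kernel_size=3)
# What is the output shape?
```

Input: (1, 32, 65, 65) -> Output: (1, 48, 63, 63)

Answer: (1, 48, 63, 63)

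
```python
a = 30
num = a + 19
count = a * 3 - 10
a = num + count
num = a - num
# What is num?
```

Trace:
`a = 30` → a = 30
`num = a + 19` → num = 49
`count = a * 3 - 10` → count = 80
`a = num + count` → a = 129
`num = a - num` → num = 80
So num = 80

Answer: 80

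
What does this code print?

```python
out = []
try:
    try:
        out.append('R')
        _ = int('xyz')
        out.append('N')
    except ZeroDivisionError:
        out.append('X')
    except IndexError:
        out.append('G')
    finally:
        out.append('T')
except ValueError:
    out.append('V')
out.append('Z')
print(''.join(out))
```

Execution trace: 'R' (try body) → 'T' (finally) → 'V' (outer except ValueError) → 'Z' (after the try/except). Output: RTVZ

Answer: RTVZ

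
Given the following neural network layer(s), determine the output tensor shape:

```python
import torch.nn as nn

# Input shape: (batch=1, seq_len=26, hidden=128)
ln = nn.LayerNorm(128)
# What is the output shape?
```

Input: (1, 26, 128) -> Output: (1, 26, 128)

Answer: (1, 26, 128)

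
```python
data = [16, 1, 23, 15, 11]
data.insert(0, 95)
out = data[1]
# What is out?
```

Trace:
`data = [16, 1, 23, 15, 11]` → data = [16, 1, 23, 15, 11]
`data.insert(0, 95)` → data = [95, 16, 1, 23, 15, 11]
`out = data[1]` → out = 16
So out = 16

Answer: 16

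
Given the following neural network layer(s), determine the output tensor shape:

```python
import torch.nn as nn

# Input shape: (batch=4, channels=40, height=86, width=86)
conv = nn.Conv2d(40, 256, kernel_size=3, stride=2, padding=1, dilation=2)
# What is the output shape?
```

Input: (4, 40, 86, 86) -> Output: (4, 256, 42, 42)

Answer: (4, 256, 42, 42)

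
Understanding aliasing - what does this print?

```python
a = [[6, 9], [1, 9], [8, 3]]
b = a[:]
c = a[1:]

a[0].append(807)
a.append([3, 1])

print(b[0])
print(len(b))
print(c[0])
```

Key concept: slice with nested mutation.
Step by step:
`a = [[6, 9], [1, 9], [8, 3]]` → a = [[6, 9], [1, 9], [8, 3]]
`b = a[:]` → b = [[6, 9], [1, 9], [8, 3]]
`c = a[1:]` → c = [[1, 9], [8, 3]]
`a[0].append(807)` → a = [[6, 9, 807], [1, 9], [8, 3]]; b = [[6, 9, 807], [1, 9], [8, 3]]
`a.append([3, 1])` → a = [[6, 9, 807], [1, 9], [8, 3], [3, 1]]
`print(b[0])` → prints [6, 9, 807]
`print(len(b))` → prints 3
`print(c[0])` → prints [1, 9]

Answer:
[6, 9, 807]
3
[1, 9]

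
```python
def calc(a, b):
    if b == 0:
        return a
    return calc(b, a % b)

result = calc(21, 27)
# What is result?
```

calc(21, 27) -> calc(27, 21) -> calc(21, 6) -> calc(6, 3) -> calc(3, 0) -> 3

Answer: 3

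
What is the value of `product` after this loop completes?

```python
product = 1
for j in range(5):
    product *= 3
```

3^5 = 243
`product` takes the values: 1 → 3 → 9 → 27 → 81 → 243

Answer: 243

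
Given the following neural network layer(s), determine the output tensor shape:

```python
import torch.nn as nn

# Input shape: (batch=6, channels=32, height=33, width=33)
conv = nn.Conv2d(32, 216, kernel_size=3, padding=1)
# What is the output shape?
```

Input: (6, 32, 33, 33) -> Output: (6, 216, 33, 33)

Answer: (6, 216, 33, 33)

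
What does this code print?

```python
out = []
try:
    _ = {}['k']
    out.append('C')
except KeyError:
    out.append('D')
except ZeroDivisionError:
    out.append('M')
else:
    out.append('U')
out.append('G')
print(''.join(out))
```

Execution trace: 'D' (except KeyError) → 'G' (after the try/except). Output: DG

Answer: DG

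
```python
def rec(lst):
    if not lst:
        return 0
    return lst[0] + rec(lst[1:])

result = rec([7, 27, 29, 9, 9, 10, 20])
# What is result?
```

7 + 27 + 29 + 9 + 9 + 10 + 20 + 0 = 111

Answer: 111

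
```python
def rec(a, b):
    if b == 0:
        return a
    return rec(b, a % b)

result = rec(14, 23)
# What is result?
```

rec(14, 23) -> rec(23, 14) -> rec(14, 9) -> rec(9, 5) -> rec(5, 4) -> rec(4, 1) -> rec(1, 0) -> 1

Answer: 1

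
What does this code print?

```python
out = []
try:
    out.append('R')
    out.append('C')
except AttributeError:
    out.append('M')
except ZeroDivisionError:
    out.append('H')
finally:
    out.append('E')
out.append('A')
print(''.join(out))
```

Execution trace: 'R' (try body) → 'C' (try body, no exception) → 'E' (finally) → 'A' (after the try/except). Output: RCEA

Answer: RCEA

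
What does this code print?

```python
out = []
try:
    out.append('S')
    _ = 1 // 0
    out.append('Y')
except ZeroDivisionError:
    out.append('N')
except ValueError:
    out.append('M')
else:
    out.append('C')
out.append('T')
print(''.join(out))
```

Execution trace: 'S' (try body) → 'N' (except ZeroDivisionError) → 'T' (after the try/except). Output: SNT

Answer: SNT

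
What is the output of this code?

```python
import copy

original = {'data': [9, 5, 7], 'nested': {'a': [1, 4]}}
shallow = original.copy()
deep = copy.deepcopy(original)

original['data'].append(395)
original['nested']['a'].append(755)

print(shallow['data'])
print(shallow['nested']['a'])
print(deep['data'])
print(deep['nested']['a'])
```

Key concept: comparing shallow vs deep copy.
Step by step:
`original = {'data': [9, 5, 7], 'nested': {'a': [1, 4]}}` → original = {'data': [9, 5, 7], 'nested': {'a': [1, 4]}}
`shallow = original.copy()` → shallow = {'data': [9, 5, 7], 'nested': {'a': [1, 4]}}
`deep = copy.deepcopy(original)` → deep = {'data': [9, 5, 7], 'nested': {'a': [1, 4]}}
`original['data'].append(395)` → original = {'data': [9, 5, 7, 395], 'nested': {'a': [1, 4]}}; shallow = {'data': [9, 5, 7, 395], 'nested': {'a': [1, 4]}}
`original['nested']['a'].append(755)` → original = {'data': [9, 5, 7, 395], 'nested': {'a': [1, 4, 755]}}; shallow = {'data': [9, 5, 7, 395], 'nested': {'a': [1, 4, 755]}}
`print(shallow['data'])` → prints [9, 5, 7, 395]
`print(shallow['nested']['a'])` → prints [1, 4, 755]
`print(deep['data'])` → prints [9, 5, 7]
`print(deep['nested']['a'])` → prints [1, 4]

Answer:
[9, 5, 7, 395]
[1, 4, 755]
[9, 5, 7]
[1, 4]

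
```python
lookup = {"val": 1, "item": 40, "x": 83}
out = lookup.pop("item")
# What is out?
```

Trace:
`lookup = {"val": 1, "item": 40, "x": 83}` → lookup = {'val': 1, 'item': 40, 'x': 83}
`out = lookup.pop("item")` → lookup = {'val': 1, 'x': 83}; out = 40
So out = 40

Answer: 40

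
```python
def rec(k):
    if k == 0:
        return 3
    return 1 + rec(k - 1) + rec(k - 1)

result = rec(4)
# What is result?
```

rec(k) = 1 + 2·rec(k-1), rec(0)=3. Closed form: (3+1)·2^4 - 1 = 63.

Answer: 63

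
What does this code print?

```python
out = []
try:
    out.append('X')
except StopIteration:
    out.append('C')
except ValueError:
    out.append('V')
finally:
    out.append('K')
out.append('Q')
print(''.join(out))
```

Execution trace: 'X' (try body, no exception) → 'K' (finally) → 'Q' (after the try/except). Output: XKQ

Answer: XKQ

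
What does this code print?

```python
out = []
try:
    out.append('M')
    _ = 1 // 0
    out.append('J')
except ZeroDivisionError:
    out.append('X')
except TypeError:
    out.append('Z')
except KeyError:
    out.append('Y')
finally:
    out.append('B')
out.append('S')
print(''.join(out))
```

Execution trace: 'M' (try body) → 'X' (except ZeroDivisionError) → 'B' (finally) → 'S' (after the try/except). Output: MXBS

Answer: MXBS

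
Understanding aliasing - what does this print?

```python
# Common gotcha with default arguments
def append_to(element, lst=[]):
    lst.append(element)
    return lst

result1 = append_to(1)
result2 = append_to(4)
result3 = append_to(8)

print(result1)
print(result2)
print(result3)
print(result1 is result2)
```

Key concept: mutable default argument gotcha.
Step by step:
`result1 = append_to(1)` → result1 = [1]
`result2 = append_to(4)` → result1 = [1, 4] (same object as result2); result2 = [1, 4] (same object as result1)
`result3 = append_to(8)` → result1 = [1, 4, 8] (same object as result2, result3); result2 = [1, 4, 8] (same object as result1, result3); result3 = [1, 4, 8] (same object as result1, result2)
`print(result1)` → prints [1, 4, 8]
`print(result2)` → prints [1, 4, 8]
`print(result3)` → prints [1, 4, 8]
`print(result1 is result2)` → prints True

Answer:
[1, 4, 8]
[1, 4, 8]
[1, 4, 8]
True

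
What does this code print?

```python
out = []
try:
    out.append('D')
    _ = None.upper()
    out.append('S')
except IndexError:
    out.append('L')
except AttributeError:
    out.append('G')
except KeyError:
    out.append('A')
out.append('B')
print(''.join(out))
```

Execution trace: 'D' (try body) → 'G' (except AttributeError) → 'B' (after the try/except). Output: DGB

Answer: DGB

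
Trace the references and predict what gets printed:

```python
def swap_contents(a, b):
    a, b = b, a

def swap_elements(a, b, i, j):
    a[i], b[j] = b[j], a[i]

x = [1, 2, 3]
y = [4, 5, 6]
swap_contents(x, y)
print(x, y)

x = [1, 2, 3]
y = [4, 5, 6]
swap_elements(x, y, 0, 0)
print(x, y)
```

Key concept: parameter rebinding vs mutation.
Step by step:
`x = [1, 2, 3]` → x = [1, 2, 3]
`y = [4, 5, 6]` → y = [4, 5, 6]
`swap_contents(x, y)` → no visible change to tracked variables
`print(x, y)` → prints [1, 2, 3] [4, 5, 6]
`x = [1, 2, 3]` → x = [1, 2, 3]
`y = [4, 5, 6]` → y = [4, 5, 6]
`swap_elements(x, y, 0, 0)` → x = [4, 2, 3]; y = [1, 5, 6]
`print(x, y)` → prints [4, 2, 3] [1, 5, 6]

Answer:
[1, 2, 3] [4, 5, 6]
[4, 2, 3] [1, 5, 6]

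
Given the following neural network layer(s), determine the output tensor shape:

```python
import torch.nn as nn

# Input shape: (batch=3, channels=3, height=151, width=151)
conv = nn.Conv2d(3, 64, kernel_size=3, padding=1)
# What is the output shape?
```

Input: (3, 3, 151, 151) -> Output: (3, 64, 151, 151)

Answer: (3, 64, 151, 151)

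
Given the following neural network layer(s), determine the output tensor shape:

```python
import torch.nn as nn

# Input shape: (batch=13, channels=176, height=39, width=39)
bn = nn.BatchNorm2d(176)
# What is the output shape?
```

Input: (13, 176, 39, 39) -> Output: (13, 176, 39, 39)

Answer: (13, 176, 39, 39)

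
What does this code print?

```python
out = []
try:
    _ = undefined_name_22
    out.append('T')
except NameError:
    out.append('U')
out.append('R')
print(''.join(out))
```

Execution trace: 'U' (except NameError) → 'R' (after the try/except). Output: UR

Answer: UR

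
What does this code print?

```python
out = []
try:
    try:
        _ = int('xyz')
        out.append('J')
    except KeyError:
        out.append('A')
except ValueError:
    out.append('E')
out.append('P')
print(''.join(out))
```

Execution trace: 'E' (outer except ValueError) → 'P' (after the try/except). Output: EP

Answer: EP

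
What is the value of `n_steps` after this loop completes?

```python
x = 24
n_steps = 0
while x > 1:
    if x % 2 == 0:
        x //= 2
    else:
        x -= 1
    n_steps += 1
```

Steps to reduce 24 to 1
`n_steps` takes the values: 0 → 1 → 2 → 3 → 4 → 5

Answer: 5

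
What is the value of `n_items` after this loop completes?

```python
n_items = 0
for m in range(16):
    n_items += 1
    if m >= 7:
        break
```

Loop breaks when m reaches 7, n_items is 8
`n_items` takes the values: 0 → 1 → 2 → 3 → 4 → 5 → 6 → 7 → 8

Answer: 8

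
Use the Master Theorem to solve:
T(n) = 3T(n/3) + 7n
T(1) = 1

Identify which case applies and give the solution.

a=3, b=3, f(n)=7n. log_3(3) = 1. Since c=1 = 1, Case 2 applies: T(n) = Θ(n^log_b(a) · log n) = O(n log n).

Answer: O(n log n) - Case 2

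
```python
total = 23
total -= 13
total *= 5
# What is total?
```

Trace:
`total = 23` → total = 23
`total -= 13` → total = 10
`total *= 5` → total = 50
So total = 50

Answer: 50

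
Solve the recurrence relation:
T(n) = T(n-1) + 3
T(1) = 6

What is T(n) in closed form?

Unrolling: T(n) = T(1) + 3·(n-1) = 6 + 3(n-1) = 3n + 3.

Answer: T(n) = 3n + 3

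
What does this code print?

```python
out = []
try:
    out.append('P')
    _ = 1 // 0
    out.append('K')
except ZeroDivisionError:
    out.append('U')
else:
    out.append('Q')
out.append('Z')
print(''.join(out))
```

Execution trace: 'P' (try body) → 'U' (except ZeroDivisionError) → 'Z' (after the try/except). Output: PUZ

Answer: PUZ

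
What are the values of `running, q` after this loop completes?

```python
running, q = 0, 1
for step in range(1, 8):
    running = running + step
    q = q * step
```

Sum and factorial of 1 to 7
`running, q` takes the values: (0, 1) → (1, 1) → (3, 1) → (3, 2) → (6, 2) → (6, 6) → (10, 6) → (10, 24) → (15, 24) → (15, 120) → (21, 120) → (21, 720) → (28, 720) → (28, 5040)

Answer: 28, 5040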